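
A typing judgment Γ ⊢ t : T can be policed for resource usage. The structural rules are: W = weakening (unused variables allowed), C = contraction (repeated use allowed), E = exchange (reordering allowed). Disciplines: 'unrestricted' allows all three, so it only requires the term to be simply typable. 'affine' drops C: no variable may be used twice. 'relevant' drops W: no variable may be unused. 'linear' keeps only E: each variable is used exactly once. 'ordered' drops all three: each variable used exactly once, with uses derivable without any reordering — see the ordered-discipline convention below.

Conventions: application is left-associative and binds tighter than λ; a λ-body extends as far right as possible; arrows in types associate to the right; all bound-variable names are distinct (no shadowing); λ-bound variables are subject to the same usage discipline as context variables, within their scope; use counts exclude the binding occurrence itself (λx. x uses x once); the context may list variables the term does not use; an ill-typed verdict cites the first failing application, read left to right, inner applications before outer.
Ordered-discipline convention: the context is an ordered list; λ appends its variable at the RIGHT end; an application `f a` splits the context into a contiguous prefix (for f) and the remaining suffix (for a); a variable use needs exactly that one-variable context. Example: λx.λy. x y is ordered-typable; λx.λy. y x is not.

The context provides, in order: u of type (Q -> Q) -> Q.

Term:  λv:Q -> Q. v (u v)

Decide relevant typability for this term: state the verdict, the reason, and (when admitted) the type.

yes — at least one use each (u, v); term : (Q -> Q) -> Q
counts: u: 1; v [bound]: 2
order of uses: v, u, v
typing: well-typed at (Q -> Q) -> Q
across the five disciplines: ordered ✗, linear ✗, affine ✗, relevant ✓, unrestricted ✓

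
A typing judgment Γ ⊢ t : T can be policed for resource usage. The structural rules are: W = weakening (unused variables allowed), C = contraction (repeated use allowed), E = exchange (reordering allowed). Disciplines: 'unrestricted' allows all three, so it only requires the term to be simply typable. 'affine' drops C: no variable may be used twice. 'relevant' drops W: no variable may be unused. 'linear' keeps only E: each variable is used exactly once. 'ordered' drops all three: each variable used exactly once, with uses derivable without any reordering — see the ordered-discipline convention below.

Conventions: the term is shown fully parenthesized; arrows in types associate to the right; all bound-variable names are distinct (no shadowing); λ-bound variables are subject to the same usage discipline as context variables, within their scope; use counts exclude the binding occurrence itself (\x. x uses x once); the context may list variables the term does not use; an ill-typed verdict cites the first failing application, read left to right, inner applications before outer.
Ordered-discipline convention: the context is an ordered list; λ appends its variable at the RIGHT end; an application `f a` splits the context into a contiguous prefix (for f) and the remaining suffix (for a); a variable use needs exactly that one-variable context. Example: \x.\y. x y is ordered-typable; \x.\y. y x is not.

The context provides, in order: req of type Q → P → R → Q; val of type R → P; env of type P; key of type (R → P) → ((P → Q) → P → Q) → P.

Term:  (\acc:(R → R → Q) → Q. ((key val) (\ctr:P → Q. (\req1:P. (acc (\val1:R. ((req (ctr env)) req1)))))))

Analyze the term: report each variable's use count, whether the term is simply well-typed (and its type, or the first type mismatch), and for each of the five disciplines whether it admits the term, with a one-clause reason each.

usage: req: 1×; val: 1×; env: 1×; key: 1×; acc (λ-bound): 1×; ctr (λ-bound): 1×; req1 (λ-bound): 1×; val1 (λ-bound): 0×
uses in reading order: key, val, acc, req, ctr, env, req1
typing: well-typed — term : ((R → R → Q) → Q) → P
ordered ✗ (needs weakening: val1 unused)
linear ✗ (needs weakening: val1 unused)
affine ✓ (no duplicate uses among req, val, env, key, acc, ctr, req1, val1)
relevant ✗ (needs weakening: val1 unused)
unrestricted ✓ (type-checks (((R → R → Q) → Q) → P) and nothing is barred)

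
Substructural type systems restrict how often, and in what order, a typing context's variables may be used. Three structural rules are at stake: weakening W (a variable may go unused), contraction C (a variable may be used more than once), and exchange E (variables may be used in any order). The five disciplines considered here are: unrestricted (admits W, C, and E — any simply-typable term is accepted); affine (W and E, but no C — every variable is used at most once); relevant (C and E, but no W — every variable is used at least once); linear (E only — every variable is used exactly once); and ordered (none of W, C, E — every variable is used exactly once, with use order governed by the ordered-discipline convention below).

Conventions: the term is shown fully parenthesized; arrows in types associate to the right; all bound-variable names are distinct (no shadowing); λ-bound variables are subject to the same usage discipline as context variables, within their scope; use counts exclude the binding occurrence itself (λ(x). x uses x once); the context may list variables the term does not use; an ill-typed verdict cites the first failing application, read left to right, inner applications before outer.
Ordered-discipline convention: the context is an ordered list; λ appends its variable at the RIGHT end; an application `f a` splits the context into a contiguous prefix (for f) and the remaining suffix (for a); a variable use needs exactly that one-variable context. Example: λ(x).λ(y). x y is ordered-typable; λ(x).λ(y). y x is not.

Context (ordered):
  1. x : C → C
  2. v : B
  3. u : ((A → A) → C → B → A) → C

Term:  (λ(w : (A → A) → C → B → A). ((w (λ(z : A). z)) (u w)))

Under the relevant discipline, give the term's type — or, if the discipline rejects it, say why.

not well-typed under relevant — unused: x, v — weakening required
usage: x: 0, v: 0, u: 1, w (λ-bound): 2, z (λ-bound): 1
order of uses: w, z, u, w
typing: the term checks, with type ((A → A) → C → B → A) → B → A
all disciplines: ordered ✗ · linear ✗ · affine ✗ · relevant ✗ · unrestricted ✓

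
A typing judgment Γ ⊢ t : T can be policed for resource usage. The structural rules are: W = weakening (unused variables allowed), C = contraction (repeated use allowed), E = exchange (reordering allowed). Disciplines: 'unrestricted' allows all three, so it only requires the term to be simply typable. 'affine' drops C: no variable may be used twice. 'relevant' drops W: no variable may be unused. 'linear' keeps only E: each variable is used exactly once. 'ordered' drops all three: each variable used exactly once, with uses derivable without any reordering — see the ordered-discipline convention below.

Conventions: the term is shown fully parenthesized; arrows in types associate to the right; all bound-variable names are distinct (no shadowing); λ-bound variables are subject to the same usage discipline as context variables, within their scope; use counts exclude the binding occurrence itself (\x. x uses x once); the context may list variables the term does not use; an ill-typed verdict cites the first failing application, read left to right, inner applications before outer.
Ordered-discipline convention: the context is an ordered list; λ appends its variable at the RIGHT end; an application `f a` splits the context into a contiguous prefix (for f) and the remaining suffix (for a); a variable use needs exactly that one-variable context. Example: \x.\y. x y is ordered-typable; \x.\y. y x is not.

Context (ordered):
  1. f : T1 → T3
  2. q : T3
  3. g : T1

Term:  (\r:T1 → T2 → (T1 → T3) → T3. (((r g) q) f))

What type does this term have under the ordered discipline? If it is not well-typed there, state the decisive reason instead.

not well-typed under ordered — the type mismatch rejects it
variable uses: f=1, q=1, g=1, r [bound]=1
uses in reading order: r, g, q, f
typing: ill-typed: an argument T3 mismatches the expected T2
across the five disciplines: ordered ✗, linear ✗, affine ✗, relevant ✗, unrestricted ✗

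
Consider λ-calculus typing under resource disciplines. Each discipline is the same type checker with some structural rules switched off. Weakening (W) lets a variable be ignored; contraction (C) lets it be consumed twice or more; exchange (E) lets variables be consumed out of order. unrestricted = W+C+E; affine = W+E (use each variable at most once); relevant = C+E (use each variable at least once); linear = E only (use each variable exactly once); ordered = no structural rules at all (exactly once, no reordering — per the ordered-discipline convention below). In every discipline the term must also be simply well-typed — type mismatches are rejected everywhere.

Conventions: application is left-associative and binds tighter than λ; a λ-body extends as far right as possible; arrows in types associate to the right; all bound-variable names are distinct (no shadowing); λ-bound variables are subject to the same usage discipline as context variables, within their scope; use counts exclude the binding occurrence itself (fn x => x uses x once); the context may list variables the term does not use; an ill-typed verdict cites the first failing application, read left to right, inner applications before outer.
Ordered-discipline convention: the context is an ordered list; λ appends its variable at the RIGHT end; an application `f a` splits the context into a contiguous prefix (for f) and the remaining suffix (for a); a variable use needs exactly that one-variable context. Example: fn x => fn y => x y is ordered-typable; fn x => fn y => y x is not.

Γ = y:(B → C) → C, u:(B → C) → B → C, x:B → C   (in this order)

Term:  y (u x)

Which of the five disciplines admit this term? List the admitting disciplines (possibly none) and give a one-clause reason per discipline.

accepted by: ordered, linear, affine, relevant, unrestricted
usage: y ×1; u ×1; x ×1
uses in reading order: y, u, x
typing: well-typed — term : C
ordered: ✓ — y, u, x: once each, no exchange needed
linear: ✓ — single use per variable (y, u, x)
affine: ✓ — no duplicate uses among y, u, x
relevant: ✓ — y, u, x: all used, weakening unneeded
unrestricted: ✓ — simply typable at C; W, C, E all held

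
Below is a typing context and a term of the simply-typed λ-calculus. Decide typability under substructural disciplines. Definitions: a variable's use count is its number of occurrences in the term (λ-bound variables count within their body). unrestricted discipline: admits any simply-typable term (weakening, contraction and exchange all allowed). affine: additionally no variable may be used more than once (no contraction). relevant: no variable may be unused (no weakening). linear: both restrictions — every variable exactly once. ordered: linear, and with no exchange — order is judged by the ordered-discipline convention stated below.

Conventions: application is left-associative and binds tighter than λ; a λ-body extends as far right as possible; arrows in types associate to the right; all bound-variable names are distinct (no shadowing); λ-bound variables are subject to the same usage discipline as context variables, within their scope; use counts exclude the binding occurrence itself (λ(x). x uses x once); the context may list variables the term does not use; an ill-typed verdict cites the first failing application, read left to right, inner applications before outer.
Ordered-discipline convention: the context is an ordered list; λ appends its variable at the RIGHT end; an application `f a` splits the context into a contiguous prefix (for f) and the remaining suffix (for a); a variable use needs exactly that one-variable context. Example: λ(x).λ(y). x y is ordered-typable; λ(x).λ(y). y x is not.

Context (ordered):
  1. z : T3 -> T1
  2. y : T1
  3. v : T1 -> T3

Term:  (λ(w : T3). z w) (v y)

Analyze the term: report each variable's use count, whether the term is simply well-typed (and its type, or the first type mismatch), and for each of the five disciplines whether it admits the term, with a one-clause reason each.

usage: z ×1, y ×1, v ×1, w [bound] ×1
use order (left to right): z, w, v, y
typing: well-typed at T1
ordered: ✗ — no contiguous prefix/suffix split fits z, w, v, y
linear: ✓ — z, y, v, w: one use apiece
affine: ✓ — at most one use each (z, y, v, w)
relevant: ✓ — none of z, y, v, w goes unused
unrestricted: ✓ — simply typable at T1; W, C, E all held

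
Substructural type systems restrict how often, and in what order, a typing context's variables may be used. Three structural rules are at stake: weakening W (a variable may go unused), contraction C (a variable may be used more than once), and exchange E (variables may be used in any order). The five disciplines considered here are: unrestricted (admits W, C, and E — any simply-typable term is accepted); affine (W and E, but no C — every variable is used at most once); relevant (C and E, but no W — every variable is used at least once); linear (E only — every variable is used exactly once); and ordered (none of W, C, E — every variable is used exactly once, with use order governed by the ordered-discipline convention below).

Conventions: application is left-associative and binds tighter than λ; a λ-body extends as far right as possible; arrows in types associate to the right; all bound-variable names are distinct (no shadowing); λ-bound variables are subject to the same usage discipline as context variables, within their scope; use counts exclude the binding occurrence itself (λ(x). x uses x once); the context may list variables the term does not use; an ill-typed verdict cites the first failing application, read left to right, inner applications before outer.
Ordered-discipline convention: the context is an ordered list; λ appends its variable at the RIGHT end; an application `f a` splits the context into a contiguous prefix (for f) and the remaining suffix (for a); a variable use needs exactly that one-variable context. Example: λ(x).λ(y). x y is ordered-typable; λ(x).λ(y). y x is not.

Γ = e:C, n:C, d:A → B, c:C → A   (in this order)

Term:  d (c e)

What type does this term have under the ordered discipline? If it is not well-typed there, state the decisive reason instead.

not well-typed under ordered — needs weakening: n unused
use counts: e: 1, n: 0, d: 1, c: 1
order of uses: d, c, e
typing: ✓ — B
per-discipline verdicts: ordered ✗ · linear ✗ · affine ✓ · relevant ✗ · unrestricted ✓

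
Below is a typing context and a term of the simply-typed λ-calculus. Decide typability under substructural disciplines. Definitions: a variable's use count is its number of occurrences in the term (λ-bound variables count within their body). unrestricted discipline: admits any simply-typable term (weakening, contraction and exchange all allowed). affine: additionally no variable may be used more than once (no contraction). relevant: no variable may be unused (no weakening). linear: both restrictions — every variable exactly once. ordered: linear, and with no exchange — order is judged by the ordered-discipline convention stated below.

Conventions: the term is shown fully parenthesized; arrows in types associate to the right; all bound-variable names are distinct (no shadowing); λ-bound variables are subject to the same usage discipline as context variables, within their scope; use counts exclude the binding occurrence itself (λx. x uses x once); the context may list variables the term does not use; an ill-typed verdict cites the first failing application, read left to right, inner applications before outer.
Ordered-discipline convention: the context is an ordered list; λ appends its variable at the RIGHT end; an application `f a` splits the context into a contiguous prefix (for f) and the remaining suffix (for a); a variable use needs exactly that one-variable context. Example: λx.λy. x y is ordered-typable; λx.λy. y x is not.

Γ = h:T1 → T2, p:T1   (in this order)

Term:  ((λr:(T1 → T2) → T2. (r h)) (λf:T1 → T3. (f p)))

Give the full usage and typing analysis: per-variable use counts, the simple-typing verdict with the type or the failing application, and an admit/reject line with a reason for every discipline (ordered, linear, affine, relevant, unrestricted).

usage: h ×1, p ×1, r (λ-bound) ×1, f (λ-bound) ×1
left-to-right use order: r, h, f, p
typing: ill-typed: an application expects (T1 → T2) → T2 but receives (T1 → T3) → T3
ordered: ✗ — the type mismatch rejects it
linear: ✗ — not simply typable
affine: ✗ — fails simple typing
relevant: ✗ — a type mismatch blocks all five
unrestricted: ✗ — the type mismatch rejects it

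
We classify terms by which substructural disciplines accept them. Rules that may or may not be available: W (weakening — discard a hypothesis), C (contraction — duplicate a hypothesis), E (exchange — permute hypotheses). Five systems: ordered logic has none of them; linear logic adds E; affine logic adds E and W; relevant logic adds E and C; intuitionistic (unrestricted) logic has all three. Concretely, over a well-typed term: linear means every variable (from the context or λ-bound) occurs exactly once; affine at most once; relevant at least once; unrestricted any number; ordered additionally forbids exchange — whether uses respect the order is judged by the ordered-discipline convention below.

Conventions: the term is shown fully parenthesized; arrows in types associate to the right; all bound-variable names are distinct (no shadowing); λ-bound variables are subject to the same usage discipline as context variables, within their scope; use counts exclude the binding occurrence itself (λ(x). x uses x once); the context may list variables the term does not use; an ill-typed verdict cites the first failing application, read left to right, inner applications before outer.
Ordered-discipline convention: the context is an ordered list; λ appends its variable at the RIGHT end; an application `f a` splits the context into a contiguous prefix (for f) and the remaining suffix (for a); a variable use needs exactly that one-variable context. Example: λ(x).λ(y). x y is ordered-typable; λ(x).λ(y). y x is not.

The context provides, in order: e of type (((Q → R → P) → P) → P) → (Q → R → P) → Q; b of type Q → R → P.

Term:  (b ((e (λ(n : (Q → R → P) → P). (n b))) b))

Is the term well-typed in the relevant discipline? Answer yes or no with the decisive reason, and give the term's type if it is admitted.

yes — e, b, n: all used, weakening unneeded; term : R → P
use counts: e ×1; b ×3; n (λ-bound) ×1
uses in reading order: b, e, n, b, b
typing: well-typed at R → P
summary: ordered ✗ · linear ✗ · affine ✗ · relevant ✓ · unrestricted ✓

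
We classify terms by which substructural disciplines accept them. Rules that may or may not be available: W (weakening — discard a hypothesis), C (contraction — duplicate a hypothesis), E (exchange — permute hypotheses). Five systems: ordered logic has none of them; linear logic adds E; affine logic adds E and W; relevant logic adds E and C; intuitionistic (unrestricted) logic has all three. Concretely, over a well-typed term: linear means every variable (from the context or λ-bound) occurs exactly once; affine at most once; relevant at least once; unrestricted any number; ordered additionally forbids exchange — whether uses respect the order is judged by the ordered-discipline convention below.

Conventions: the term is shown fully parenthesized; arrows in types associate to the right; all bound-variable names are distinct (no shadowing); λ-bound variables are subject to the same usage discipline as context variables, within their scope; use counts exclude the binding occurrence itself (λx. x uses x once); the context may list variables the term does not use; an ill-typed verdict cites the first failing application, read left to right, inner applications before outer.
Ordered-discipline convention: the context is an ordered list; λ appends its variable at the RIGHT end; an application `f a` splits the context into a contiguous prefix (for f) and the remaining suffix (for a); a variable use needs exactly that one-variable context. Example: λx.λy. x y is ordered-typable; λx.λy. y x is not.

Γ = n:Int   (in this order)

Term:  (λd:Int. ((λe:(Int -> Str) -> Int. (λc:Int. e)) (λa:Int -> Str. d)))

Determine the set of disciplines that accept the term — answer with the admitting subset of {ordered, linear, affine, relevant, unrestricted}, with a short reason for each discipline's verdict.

admitted by: affine, unrestricted
usage: n: 0; d (λ-bound): 1; e (λ-bound): 1; c (λ-bound): 0; a (λ-bound): 0
left-to-right use order: e, d
typing: the term checks, with type Int -> Int -> (Int -> Str) -> Int
ordered: ✗ — unused: n, c, a — weakening required
linear: ✗ — unused: n, c, a — weakening required
affine: ✓ — no duplicate uses among n, d, e, c, a
relevant: ✗ — unused: n, c, a — weakening required
unrestricted: ✓ — well-typed at Int -> Int -> (Int -> Str) -> Int; no restrictions here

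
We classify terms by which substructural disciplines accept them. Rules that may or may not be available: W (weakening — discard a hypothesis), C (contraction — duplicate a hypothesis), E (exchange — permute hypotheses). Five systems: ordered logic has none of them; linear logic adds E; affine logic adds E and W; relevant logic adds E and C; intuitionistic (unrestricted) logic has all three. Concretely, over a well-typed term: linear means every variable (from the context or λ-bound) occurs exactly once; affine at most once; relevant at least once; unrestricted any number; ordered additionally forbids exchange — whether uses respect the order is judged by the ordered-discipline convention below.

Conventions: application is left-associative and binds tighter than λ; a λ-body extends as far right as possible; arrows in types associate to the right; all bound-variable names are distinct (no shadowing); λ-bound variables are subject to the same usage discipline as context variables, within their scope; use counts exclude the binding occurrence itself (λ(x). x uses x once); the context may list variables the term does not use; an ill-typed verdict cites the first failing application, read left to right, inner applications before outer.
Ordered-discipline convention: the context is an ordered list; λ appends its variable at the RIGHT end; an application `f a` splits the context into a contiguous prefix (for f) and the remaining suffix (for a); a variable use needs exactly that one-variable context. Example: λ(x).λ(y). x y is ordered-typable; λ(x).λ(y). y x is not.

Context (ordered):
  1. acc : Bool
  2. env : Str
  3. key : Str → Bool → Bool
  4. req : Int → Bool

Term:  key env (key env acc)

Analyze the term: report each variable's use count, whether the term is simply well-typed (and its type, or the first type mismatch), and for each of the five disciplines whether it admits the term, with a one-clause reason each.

usage: acc: 1; env: 2; key: 2; req: 0
uses in reading order: key, env, key, env, acc
typing: well-typed — term : Bool
ordered: ✗, needs contraction — env ×2, key ×2; needs weakening: req unused
linear: ✗, needs contraction — env ×2, key ×2; needs weakening: req unused
affine: ✗, needs contraction — env ×2, key ×2
relevant: ✗, needs weakening: req unused
unrestricted: ✓, well-typed at Bool; no restrictions here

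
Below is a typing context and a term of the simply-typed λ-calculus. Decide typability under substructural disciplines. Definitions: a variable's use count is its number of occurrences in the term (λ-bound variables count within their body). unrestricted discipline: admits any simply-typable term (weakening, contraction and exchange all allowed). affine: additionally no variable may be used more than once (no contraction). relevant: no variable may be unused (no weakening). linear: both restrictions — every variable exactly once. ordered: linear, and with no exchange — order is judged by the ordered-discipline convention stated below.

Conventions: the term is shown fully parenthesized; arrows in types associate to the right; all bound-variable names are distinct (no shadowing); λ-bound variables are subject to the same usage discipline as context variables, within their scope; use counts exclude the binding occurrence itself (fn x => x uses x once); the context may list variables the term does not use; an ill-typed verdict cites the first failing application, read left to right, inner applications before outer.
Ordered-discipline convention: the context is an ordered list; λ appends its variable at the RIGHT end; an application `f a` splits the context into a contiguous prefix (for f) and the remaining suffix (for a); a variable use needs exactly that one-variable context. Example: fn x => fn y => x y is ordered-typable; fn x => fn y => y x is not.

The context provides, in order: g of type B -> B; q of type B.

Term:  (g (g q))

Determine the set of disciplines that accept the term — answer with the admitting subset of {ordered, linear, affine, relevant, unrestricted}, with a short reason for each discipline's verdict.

admitting disciplines: relevant, unrestricted
use counts: g=2, q=1
use order (left to right): g, g, q
typing: the term checks, with type B
ordered ✗ (g ×2 used more than once (contraction))
linear ✗ (g ×2 used more than once (contraction))
affine ✗ (g ×2 used more than once (contraction))
relevant ✓ (g, q: all used, weakening unneeded)
unrestricted ✓ (well-typed at B; no restrictions here)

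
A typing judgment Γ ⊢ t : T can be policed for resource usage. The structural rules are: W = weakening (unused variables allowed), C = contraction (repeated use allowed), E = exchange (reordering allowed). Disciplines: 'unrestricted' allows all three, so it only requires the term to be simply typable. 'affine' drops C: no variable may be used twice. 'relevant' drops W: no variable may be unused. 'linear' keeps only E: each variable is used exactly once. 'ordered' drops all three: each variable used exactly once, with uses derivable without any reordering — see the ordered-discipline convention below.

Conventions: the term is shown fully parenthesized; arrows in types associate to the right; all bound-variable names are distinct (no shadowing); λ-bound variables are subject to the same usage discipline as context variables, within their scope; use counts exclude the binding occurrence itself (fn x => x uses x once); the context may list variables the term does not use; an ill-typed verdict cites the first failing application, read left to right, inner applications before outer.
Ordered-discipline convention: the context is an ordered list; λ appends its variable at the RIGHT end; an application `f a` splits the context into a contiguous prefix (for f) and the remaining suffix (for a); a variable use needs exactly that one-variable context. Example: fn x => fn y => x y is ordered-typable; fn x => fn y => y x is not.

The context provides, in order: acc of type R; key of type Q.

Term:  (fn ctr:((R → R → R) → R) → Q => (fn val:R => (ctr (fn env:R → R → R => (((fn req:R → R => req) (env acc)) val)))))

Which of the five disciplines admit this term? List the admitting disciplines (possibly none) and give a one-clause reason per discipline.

admitted in: affine, unrestricted
usage: acc=1; key=0; ctr (bound)=1; val (bound)=1; env (bound)=1; req (bound)=1
order of uses: ctr, req, env, acc, val
typing: ✓ — (((R → R → R) → R) → Q) → R → Q
ordered: ✗ — unused: key — weakening required
linear: ✗ — unused: key — weakening required
affine: ✓ — no duplicate uses among acc, key, ctr, val, env, req
relevant: ✗ — unused: key — weakening required
unrestricted: ✓ — typability at (((R → R → R) → R) → Q) → R → Q is all that's needed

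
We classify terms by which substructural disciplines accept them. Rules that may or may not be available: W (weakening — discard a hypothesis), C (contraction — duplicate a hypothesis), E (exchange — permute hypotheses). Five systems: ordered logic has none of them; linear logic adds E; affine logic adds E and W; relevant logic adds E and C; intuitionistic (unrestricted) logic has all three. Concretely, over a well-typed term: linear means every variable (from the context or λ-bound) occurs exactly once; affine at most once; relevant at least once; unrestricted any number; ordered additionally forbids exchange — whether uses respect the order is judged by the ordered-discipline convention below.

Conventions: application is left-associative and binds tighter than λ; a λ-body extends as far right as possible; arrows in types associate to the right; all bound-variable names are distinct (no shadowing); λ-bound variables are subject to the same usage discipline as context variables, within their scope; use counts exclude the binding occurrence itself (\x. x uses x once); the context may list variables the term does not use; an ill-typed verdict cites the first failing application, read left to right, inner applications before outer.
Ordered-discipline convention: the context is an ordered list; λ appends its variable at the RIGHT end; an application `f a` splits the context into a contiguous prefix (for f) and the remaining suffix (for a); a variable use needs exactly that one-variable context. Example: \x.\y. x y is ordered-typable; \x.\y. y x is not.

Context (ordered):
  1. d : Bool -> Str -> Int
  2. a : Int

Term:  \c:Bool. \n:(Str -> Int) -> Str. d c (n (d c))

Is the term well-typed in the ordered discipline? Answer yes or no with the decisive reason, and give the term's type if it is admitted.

no — d ×2, c ×2 used more than once (contraction); needs weakening: a unused
variable uses: d ×2, a ×0, c (λ-bound) ×2, n (λ-bound) ×1
order of uses: d, c, n, d, c
typing: the term checks, with type Bool -> ((Str -> Int) -> Str) -> Int
summary: ordered ✗ | linear ✗ | affine ✗ | relevant ✗ | unrestricted ✓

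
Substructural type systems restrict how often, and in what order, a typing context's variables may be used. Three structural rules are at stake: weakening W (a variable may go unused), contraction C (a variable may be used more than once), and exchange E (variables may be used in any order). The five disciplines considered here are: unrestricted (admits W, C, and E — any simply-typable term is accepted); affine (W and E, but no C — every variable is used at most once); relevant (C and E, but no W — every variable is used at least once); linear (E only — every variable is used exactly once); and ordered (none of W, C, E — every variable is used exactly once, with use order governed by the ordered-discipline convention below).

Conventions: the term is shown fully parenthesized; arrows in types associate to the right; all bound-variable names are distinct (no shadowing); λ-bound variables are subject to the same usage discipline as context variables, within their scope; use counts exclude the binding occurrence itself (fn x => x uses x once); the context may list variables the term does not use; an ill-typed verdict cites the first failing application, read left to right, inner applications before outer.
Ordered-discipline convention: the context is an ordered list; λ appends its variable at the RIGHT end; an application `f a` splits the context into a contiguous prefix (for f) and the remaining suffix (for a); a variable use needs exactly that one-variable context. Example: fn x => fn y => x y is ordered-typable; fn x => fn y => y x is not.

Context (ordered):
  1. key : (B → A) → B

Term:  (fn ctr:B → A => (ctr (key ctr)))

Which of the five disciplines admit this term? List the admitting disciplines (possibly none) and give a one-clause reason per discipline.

accepted by: relevant, unrestricted
variable uses: key ×1; ctr (bound) ×2
left-to-right use order: ctr, key, ctr
typing: ✓ — (B → A) → A
ordered: ✗ — uses contraction: ctr ×2
linear: ✗ — uses contraction: ctr ×2
affine: ✗ — uses contraction: ctr ×2
relevant: ✓ — every one of key, ctr appears
unrestricted: ✓ — type-checks ((B → A) → A) and nothing is barred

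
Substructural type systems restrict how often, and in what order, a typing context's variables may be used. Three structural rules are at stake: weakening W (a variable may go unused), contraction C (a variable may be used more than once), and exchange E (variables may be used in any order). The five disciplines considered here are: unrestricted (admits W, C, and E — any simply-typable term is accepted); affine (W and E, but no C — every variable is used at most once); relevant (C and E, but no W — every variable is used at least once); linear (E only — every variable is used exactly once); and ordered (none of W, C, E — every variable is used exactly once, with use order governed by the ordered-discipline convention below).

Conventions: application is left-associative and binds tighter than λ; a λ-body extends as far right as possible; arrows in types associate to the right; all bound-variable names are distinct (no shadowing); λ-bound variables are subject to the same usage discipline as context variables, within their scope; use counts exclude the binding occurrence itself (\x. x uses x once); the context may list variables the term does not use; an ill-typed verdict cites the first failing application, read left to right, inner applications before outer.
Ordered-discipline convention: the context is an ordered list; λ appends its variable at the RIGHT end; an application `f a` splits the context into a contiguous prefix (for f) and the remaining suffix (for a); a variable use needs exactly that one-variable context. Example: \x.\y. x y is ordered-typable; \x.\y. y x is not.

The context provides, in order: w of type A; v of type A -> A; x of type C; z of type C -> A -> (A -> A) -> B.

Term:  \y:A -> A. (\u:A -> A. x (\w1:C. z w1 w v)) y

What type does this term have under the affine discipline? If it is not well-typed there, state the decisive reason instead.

not well-typed under affine — fails simple typing
counts: w=1, v=1, x=1, z=1, y (λ-bound)=1, u (λ-bound)=0, w1 (λ-bound)=1
left-to-right use order: x, z, w1, w, v, y
typing: ill-typed: can't apply a value of type C
across the five disciplines: ordered ✗ · linear ✗ · affine ✗ · relevant ✗ · unrestricted ✗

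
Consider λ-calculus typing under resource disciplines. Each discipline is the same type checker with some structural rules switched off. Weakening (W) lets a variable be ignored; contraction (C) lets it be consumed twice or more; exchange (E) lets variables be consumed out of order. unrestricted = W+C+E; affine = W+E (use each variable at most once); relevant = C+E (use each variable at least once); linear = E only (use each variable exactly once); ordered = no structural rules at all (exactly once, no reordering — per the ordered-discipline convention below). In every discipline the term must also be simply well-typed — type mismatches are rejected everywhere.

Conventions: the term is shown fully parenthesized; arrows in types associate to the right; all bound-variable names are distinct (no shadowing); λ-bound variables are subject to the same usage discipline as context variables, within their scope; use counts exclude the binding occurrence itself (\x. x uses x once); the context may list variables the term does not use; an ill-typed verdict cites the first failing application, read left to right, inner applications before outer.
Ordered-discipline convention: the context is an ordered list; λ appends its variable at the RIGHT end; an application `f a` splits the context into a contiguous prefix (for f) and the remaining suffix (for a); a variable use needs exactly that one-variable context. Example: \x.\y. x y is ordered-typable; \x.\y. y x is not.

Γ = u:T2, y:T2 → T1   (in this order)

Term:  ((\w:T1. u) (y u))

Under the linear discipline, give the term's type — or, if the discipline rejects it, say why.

not well-typed under linear — needs contraction — u ×2; needs weakening: w unused
variable uses: u=2; y=1; w [bound]=0
left-to-right use order: u, y, u
typing: well-typed at T2
per-discipline verdicts: ordered ✗; linear ✗; affine ✗; relevant ✗; unrestricted ✓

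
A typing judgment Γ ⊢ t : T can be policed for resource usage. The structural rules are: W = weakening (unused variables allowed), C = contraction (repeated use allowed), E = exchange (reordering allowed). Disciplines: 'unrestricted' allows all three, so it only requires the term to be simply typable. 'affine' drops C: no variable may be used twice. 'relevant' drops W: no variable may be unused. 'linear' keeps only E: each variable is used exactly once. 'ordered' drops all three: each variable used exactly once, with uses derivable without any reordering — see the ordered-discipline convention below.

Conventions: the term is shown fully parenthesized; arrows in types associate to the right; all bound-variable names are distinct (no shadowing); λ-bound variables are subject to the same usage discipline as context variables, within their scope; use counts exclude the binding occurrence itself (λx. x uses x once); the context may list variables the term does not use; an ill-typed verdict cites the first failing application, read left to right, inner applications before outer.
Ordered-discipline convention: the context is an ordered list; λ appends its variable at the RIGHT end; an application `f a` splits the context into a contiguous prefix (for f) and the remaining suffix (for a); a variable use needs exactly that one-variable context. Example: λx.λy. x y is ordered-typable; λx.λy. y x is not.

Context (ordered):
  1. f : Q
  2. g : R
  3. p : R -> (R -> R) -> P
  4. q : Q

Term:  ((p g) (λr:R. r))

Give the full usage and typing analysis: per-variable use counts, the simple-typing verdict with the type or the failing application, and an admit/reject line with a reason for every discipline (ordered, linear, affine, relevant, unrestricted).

variable uses: f: 0×; g: 1×; p: 1×; q: 0×; r [bound]: 1×
order of uses: p, g, r
typing: well-typed at P
ordered: ✗, needs weakening: f, q unused
linear: ✗, needs weakening: f, q unused
affine: ✓, at most one use each (f, g, p, q, r)
relevant: ✗, needs weakening: f, q unused
unrestricted: ✓, typability at P is all that's needed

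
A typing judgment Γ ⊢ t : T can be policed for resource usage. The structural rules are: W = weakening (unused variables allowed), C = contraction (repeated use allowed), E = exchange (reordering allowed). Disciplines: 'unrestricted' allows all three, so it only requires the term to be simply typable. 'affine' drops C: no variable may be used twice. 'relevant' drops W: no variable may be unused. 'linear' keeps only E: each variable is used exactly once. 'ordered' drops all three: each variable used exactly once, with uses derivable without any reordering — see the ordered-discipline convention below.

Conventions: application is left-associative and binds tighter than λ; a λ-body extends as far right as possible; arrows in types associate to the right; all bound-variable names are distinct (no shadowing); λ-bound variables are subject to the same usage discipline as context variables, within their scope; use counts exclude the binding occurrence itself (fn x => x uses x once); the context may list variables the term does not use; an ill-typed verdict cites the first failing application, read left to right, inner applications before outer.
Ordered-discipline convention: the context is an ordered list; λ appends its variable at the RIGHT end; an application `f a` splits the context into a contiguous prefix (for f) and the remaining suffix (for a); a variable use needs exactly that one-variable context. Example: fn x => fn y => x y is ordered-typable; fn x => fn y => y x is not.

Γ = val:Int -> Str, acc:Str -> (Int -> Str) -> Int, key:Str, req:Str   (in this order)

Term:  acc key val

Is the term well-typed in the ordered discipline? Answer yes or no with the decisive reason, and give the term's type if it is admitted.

no — req left unused
counts: val: 1×; acc: 1×; key: 1×; req: 0×
use order (left to right): acc, key, val
typing: the term checks, with type Int
summary: ordered ✗; linear ✗; affine ✓; relevant ✗; unrestricted ✓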